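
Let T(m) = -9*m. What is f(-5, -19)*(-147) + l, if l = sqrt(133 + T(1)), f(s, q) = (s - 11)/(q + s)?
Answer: -98 + 2*sqrt(31) ≈ -86.865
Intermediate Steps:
f(s, q) = (-11 + s)/(q + s)
l = 2*sqrt(31) (l = sqrt(133 - 9*1) = sqrt(133 - 9) = sqrt(124) = 2*sqrt(31) ≈ 11.136)
f(-5, -19)*(-147) + l = ((-11 - 5)/(-19 - 5))*(-147) + 2*sqrt(31) = (-16/(-24))*(-147) + 2*sqrt(31) = -1/24*(-16)*(-147) + 2*sqrt(31) = (2/3)*(-147) + 2*sqrt(31) = -98 + 2*sqrt(31)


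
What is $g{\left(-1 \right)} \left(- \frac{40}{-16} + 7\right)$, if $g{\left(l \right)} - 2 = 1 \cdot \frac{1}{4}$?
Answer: $\frac{171}{8} \approx 21.375$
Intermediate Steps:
$g{\left(l \right)} = \frac{9}{4}$ ($g{\left(l \right)} = 2 + 1 \cdot \frac{1}{4} = 2 + \frac{1}{4} = \frac{9}{4}$)
$g{\left(-1 \right)} \left(- \frac{40}{-16} + 7\right) = \frac{9 \left(- \frac{40}{-16} + 7\right)}{4} = \frac{9 \left(\left(-40\right) \left(- \frac{1}{16}\right) + 7\right)}{4} = \frac{9 \left(\frac{5}{2} + 7\right)}{4} = \frac{9}{4} \cdot \frac{19}{2} = \frac{171}{8}$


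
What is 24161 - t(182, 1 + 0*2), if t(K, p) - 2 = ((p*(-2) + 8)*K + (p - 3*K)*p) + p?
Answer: 23611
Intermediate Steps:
t(K, p) = 2 + p + K*(8 - 2*p) + p*(p - 3*K) (t(K, p) = 2 + (((p*(-2) + 8)*K + (p - 3*K)*p) + p) = 2 + (((-2*p + 8)*K + p*(p - 3*K)) + p) = 2 + (((8 - 2*p)*K + p*(p - 3*K)) + p) = 2 + ((K*(8 - 2*p) + p*(p - 3*K)) + p) = 2 + (p + K*(8 - 2*p) + p*(p - 3*K)) = 2 + p + K*(8 - 2*p) + p*(p - 3*K))
24161 - t(182, 1 + 0*2) = 24161 - (2 + (1 + 0*2) + (1 + 0*2)**2 + 8*182 - 5*182*(1 + 0*2)) = 24161 - (2 + (1 + 0) + (1 + 0)**2 + 1456 - 5*182*(1 + 0)) = 24161 - (2 + 1 + 1**2 + 1456 - 5*182*1) = 24161 - (2 + 1 + 1 + 1456 - 910) = 24161 - 1*550 = 24161 - 550 = 23611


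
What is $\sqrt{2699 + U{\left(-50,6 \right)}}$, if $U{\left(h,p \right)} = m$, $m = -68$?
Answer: $\sqrt{2631} \approx 51.293$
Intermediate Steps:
$U{\left(h,p \right)} = -68$
$\sqrt{2699 + U{\left(-50,6 \right)}} = \sqrt{2699 - 68} = \sqrt{2631}$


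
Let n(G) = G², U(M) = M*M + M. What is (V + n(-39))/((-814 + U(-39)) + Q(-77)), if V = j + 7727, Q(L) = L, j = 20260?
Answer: 9836/197 ≈ 49.929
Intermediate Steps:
U(M) = M + M² (U(M) = M² + M = M + M²)
V = 27987 (V = 20260 + 7727 = 27987)
(V + n(-39))/((-814 + U(-39)) + Q(-77)) = (27987 + (-39)²)/((-814 - 39*(1 - 39)) - 77) = (27987 + 1521)/((-814 - 39*(-38)) - 77) = 29508/((-814 + 1482) - 77) = 29508/(668 - 77) = 29508/591 = 29508*(1/591) = 9836/197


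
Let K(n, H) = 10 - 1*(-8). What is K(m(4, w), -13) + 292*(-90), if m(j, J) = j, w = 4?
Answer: -26262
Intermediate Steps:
K(n, H) = 18 (K(n, H) = 10 + 8 = 18)
K(m(4, w), -13) + 292*(-90) = 18 + 292*(-90) = 18 - 26280 = -26262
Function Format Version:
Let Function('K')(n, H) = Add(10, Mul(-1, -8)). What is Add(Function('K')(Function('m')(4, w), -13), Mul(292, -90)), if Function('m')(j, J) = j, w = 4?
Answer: -26262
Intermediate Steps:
Function('K')(n, H) = 18 (Function('K')(n, H) = Add(10, 8) = 18)
Add(Function('K')(Function('m')(4, w), -13), Mul(292, -90)) = Add(18, Mul(292, -90)) = Add(18, -26280) = -26262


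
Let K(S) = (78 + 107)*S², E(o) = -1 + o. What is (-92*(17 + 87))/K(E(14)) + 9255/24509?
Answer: 4219651/58944145 ≈ 0.071587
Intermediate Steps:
K(S) = 185*S²
(-92*(17 + 87))/K(E(14)) + 9255/24509 = (-92*(17 + 87))/((185*(-1 + 14)²)) + 9255/24509 = (-92*104)/((185*13²)) + 9255*(1/24509) = -9568/(185*169) + 9255/24509 = -9568/31265 + 9255/24509 = -9568*1/31265 + 9255/24509 = -736/2405 + 9255/24509 = 4219651/58944145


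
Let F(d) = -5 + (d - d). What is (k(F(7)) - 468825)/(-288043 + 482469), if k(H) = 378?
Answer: -468447/194426 ≈ -2.4094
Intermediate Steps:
F(d) = -5 (F(d) = -5 + 0 = -5)
(k(F(7)) - 468825)/(-288043 + 482469) = (378 - 468825)/(-288043 + 482469) = -468447/194426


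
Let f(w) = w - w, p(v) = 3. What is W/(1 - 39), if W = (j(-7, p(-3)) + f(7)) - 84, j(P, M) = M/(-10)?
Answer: 843/380 ≈ 2.2184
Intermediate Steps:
f(w) = 0
j(P, M) = -M/10 (j(P, M) = M*(-⅒) = -M/10)
W = -843/10 (W = (-⅒*3 + 0) - 84 = (-3/10 + 0) - 84 = -3/10 - 84 = -843/10 ≈ -84.300)
W/(1 - 39) = -843/10/(1 - 39) = -843/10/(-38) = -1/38*(-843/10) = 843/380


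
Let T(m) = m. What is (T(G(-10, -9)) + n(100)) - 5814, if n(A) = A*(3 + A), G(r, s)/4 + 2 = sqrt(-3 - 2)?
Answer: 4478 + 4*I*sqrt(5) ≈ 4478.0 + 8.9443*I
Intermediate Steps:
G(r, s) = -8 + 4*I*sqrt(5) (G(r, s) = -8 + 4*sqrt(-3 - 2) = -8 + 4*sqrt(-5) = -8 + 4*(I*sqrt(5)) = -8 + 4*I*sqrt(5))
(T(G(-10, -9)) + n(100)) - 5814 = ((-8 + 4*I*sqrt(5)) + 100*(3 + 100)) - 5814 = ((-8 + 4*I*sqrt(5)) + 100*103) - 5814 = ((-8 + 4*I*sqrt(5)) + 10300) - 5814 = (10292 + 4*I*sqrt(5)) - 5814 = 4478 + 4*I*sqrt(5)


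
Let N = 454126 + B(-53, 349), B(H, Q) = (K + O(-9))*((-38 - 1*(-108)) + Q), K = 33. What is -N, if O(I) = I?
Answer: -464182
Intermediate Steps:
B(H, Q) = 1680 + 24*Q (B(H, Q) = (33 - 9)*((-38 - 1*(-108)) + Q) = 24*((-38 + 108) + Q) = 24*(70 + Q) = 1680 + 24*Q)
N = 464182 (N = 454126 + (1680 + 24*349) = 454126 + (1680 + 8376) = 454126 + 10056 = 464182)
-N = -1*464182 = -464182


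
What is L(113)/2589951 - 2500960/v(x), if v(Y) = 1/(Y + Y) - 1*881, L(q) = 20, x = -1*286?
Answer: 127760418412820/45005578527 ≈ 2838.8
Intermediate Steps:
x = -286
v(Y) = -881 + 1/(2*Y) (v(Y) = 1/(2*Y) - 881 = -881 + 1/(2*Y))
L(113)/2589951 - 2500960/v(x) = 20/2589951 - 2500960/(-881 + (1/2)/(-286)) = 20*(1/2589951) - 2500960/(-881 + (1/2)*(-1/286)) = 20/2589951 - 2500960/(-881 - 1/572) = 20/2589951 - 2500960/(-503933/572) = 20/2589951 - 2500960*(-572/503933) = 20/2589951 + 49329280/17377 = 127760418412820/45005578527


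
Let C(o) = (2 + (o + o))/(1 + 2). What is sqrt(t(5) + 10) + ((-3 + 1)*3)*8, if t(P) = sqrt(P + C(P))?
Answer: -48 + sqrt(13) ≈ -44.394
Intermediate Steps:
C(o) = 2/3 + 2*o/3 (C(o) = (2 + 2*o)/3 = (2 + 2*o)*(1/3) = 2/3 + 2*o/3)
t(P) = sqrt(2/3 + 5*P/3) (t(P) = sqrt(P + (2/3 + 2*P/3)) = sqrt(2/3 + 5*P/3))
sqrt(t(5) + 10) + ((-3 + 1)*3)*8 = sqrt(sqrt(6 + 15*5)/3 + 10) + ((-3 + 1)*3)*8 = sqrt(sqrt(6 + 75)/3 + 10) - 2*3*8 = sqrt(sqrt(81)/3 + 10) - 6*8 = sqrt((1/3)*9 + 10) - 48 = sqrt(3 + 10) - 48 = sqrt(13) - 48 = -48 + sqrt(13)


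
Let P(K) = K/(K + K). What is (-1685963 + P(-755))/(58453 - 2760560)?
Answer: 3371925/5404214 ≈ 0.62394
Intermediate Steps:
P(K) = ½ (P(K) = K/((2*K)) = K*(1/(2*K)) = ½)
(-1685963 + P(-755))/(58453 - 2760560) = (-1685963 + ½)/(58453 - 2760560) = -3371925/2/(-2702107) = -3371925/2*(-1/2702107) = 3371925/5404214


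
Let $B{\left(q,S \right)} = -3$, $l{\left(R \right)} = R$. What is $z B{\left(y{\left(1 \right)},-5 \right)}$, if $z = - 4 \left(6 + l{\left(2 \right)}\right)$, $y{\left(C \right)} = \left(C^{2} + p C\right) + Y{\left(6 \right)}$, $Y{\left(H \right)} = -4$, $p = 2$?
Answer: $96$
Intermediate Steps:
$y{\left(C \right)} = -4 + C^{2} + 2 C$ ($y{\left(C \right)} = \left(C^{2} + 2 C\right) - 4 = -4 + C^{2} + 2 C$)
$z = -32$ ($z = - 4 \left(6 + 2\right) = \left(-4\right) 8 = -32$)
$z B{\left(y{\left(1 \right)},-5 \right)} = \left(-32\right) \left(-3\right) = 96$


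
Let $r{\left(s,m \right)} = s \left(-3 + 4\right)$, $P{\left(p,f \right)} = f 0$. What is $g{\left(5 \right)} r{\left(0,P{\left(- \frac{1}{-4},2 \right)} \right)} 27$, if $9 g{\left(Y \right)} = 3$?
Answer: $0$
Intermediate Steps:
$g{\left(Y \right)} = \frac{1}{3}$ ($g{\left(Y \right)} = \frac{1}{9} \cdot 3 = \frac{1}{3}$)
$P{\left(p,f \right)} = 0$
$r{\left(s,m \right)} = s$ ($r{\left(s,m \right)} = s 1 = s$)
$g{\left(5 \right)} r{\left(0,P{\left(- \frac{1}{-4},2 \right)} \right)} 27 = \frac{1}{3} \cdot 0 \cdot 27 = 0 \cdot 27 = 0$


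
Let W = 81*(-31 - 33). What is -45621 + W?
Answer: -50805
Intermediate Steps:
W = -5184 (W = 81*(-64) = -5184)
-45621 + W = -45621 - 5184 = -50805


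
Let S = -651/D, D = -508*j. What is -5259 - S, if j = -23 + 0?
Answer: -61445505/11684 ≈ -5258.9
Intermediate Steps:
j = -23
D = 11684 (D = -508*(-23) = 11684)
S = -651/11684 ≈ -0.055717
-5259 - S = -5259 - 1*(-651/11684) = -5259 + 651/11684 = -61445505/11684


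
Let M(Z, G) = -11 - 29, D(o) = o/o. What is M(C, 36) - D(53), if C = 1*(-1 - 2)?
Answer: -41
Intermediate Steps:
C = -3 (C = 1*(-3) = -3)
D(o) = 1
M(Z, G) = -40
M(C, 36) - D(53) = -40 - 1*1 = -40 - 1 = -41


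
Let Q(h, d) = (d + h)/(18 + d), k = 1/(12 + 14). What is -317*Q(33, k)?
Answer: -272303/469 ≈ -580.60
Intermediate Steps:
k = 1/26 ≈ 0.038462
Q(h, d) = (d + h)/(18 + d)
-317*Q(33, k) = -317*(1/26 + 33)/(18 + 1/26) = -317*859/(469/26*26) = -8242*859/(469*26) = -317*859/469 = -272303/469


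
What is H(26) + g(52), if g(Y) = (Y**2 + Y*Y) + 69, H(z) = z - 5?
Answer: 5498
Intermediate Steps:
H(z) = -5 + z
g(Y) = 69 + 2*Y**2 (g(Y) = (Y**2 + Y**2) + 69 = 2*Y**2 + 69 = 69 + 2*Y**2)
H(26) + g(52) = (-5 + 26) + (69 + 2*52**2) = 21 + (69 + 2*2704) = 21 + (69 + 5408) = 21 + 5477 = 5498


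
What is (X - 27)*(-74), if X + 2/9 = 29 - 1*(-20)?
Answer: -14504/9 ≈ -1611.6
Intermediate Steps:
X = 439/9 (X = -2/9 + (29 - 1*(-20)) = -2/9 + (29 + 20) = -2/9 + 49 = 439/9 ≈ 48.778)
(X - 27)*(-74) = (439/9 - 27)*(-74) = (196/9)*(-74) = -14504/9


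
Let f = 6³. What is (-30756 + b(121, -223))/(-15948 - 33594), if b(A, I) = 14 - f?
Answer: 673/1077 ≈ 0.62488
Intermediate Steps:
f = 216
b(A, I) = -202 (b(A, I) = 14 - 1*216 = 14 - 216 = -202)
(-30756 + b(121, -223))/(-15948 - 33594) = (-30756 - 202)/(-15948 - 33594) = -30958/(-49542) = -30958*(-1/49542) = 673/1077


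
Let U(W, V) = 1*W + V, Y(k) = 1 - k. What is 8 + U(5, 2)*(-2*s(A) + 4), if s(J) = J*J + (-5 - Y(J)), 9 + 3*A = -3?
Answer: -48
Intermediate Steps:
A = -4 (A = -3 + (1/3)*(-3) = -3 - 1 = -4)
U(W, V) = V + W (U(W, V) = W + V = V + W)
s(J) = -6 + J + J**2 (s(J) = J*J + (-5 - (1 - J)) = J**2 + (-5 + (-1 + J)) = J**2 + (-6 + J) = -6 + J + J**2)
8 + U(5, 2)*(-2*s(A) + 4) = 8 + (2 + 5)*(-2*(-6 - 4 + (-4)**2) + 4) = 8 + 7*(-2*(-6 - 4 + 16) + 4) = 8 + 7*(-2*6 + 4) = 8 + 7*(-12 + 4) = 8 + 7*(-8) = 8 - 56 = -48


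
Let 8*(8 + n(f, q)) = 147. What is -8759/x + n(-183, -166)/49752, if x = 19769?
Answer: -3484581317/7868378304 ≈ -0.44286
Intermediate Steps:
n(f, q) = 83/8 (n(f, q) = -8 + (⅛)*147 = -8 + 147/8 = 83/8)
-8759/x + n(-183, -166)/49752 = -8759/19769 + (83/8)/49752 = -8759*1/19769 + (83/8)*(1/49752) = -8759/19769 + 83/398016 = -3484581317/7868378304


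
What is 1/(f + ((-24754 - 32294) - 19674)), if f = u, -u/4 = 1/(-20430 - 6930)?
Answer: -6840/524778479 ≈ -1.3034e-5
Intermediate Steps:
u = 1/6840 (u = -4/(-20430 - 6930) = -4/(-27360) = -4*(-1/27360) = 1/6840 ≈ 0.00014620)
f = 1/6840 ≈ 0.00014620
1/(f + ((-24754 - 32294) - 19674)) = 1/(1/6840 + ((-24754 - 32294) - 19674)) = 1/(1/6840 + (-57048 - 19674)) = 1/(1/6840 - 76722) = 1/(-524778479/6840) = -6840/524778479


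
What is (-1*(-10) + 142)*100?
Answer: 15200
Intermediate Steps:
(-1*(-10) + 142)*100 = (10 + 142)*100 = 152*100 = 15200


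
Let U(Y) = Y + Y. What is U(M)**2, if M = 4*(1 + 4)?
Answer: 1600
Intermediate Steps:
M = 20 (M = 4*5 = 20)
U(Y) = 2*Y
U(M)**2 = (2*20)**2 = 40**2 = 1600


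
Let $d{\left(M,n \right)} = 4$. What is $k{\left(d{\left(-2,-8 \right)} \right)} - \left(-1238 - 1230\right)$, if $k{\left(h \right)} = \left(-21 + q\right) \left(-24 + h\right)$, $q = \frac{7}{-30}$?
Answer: $\frac{8678}{3} \approx 2892.7$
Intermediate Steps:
$q = - \frac{7}{30}$ ($q = 7 \left(- \frac{1}{30}\right) = - \frac{7}{30} \approx -0.23333$)
$k{\left(h \right)} = \frac{2548}{5} - \frac{637 h}{30}$ ($k{\left(h \right)} = \left(-21 - \frac{7}{30}\right) \left(-24 + h\right) = - \frac{637 \left(-24 + h\right)}{30} = \frac{2548}{5} - \frac{637 h}{30}$)
$k{\left(d{\left(-2,-8 \right)} \right)} - \left(-1238 - 1230\right) = \left(\frac{2548}{5} - \frac{1274}{15}\right) - \left(-1238 - 1230\right) = \left(\frac{2548}{5} - \frac{1274}{15}\right) - -2468 = \frac{1274}{3} + 2468 = \frac{8678}{3}$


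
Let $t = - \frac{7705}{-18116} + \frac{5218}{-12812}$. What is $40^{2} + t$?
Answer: $\frac{92841923593}{58025548} \approx 1600.0$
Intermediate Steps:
$t = \frac{1046793}{58025548}$ ($t = \left(-7705\right) \left(- \frac{1}{18116}\right) + 5218 \left(- \frac{1}{12812}\right) = \frac{7705}{18116} - \frac{2609}{6406} = \frac{1046793}{58025548} \approx 0.01804$)
$40^{2} + t = 40^{2} + \frac{1046793}{58025548} = 1600 + \frac{1046793}{58025548} = \frac{92841923593}{58025548}$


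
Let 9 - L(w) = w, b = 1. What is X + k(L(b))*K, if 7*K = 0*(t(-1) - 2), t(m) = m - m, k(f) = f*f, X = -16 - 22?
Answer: -38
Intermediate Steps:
L(w) = 9 - w
X = -38
k(f) = f²
t(m) = 0
K = 0 (K = (0*(0 - 2))/7 = (0*(-2))/7 = (⅐)*0 = 0)
X + k(L(b))*K = -38 + (9 - 1*1)²*0 = -38 + (9 - 1)²*0 = -38 + 8²*0 = -38 + 64*0 = -38 + 0 = -38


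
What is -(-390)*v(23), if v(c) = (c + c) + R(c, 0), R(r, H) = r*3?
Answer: 44850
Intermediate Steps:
R(r, H) = 3*r
v(c) = 5*c (v(c) = (c + c) + 3*c = 2*c + 3*c = 5*c)
-(-390)*v(23) = -(-390)*5*23 = -(-390)*115 = -1*(-44850) = 44850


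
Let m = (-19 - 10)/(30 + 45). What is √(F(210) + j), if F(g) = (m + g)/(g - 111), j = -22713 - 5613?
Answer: I*√6940059357/495 ≈ 168.3*I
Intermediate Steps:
j = -28326
m = -29/75 ≈ -0.38667
F(g) = (-29/75 + g)/(-111 + g) (F(g) = (-29/75 + g)/(g - 111) = (-29/75 + g)/(-111 + g))
√(F(210) + j) = √((-29/75 + 210)/(-111 + 210) - 28326) = √((15721/75)/99 - 28326) = √((1/99)*(15721/75) - 28326) = √(15721/7425 - 28326) = √(-210304829/7425) = I*√6940059357/495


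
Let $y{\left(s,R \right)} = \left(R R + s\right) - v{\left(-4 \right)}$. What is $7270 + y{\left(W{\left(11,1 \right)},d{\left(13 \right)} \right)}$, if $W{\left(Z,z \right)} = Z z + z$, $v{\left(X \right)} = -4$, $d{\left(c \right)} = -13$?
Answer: $7455$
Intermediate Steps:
$W{\left(Z,z \right)} = z + Z z$
$y{\left(s,R \right)} = 4 + s + R^{2}$ ($y{\left(s,R \right)} = \left(R R + s\right) - -4 = \left(R^{2} + s\right) + 4 = \left(s + R^{2}\right) + 4 = 4 + s + R^{2}$)
$7270 + y{\left(W{\left(11,1 \right)},d{\left(13 \right)} \right)} = 7270 + \left(4 + 1 \left(1 + 11\right) + \left(-13\right)^{2}\right) = 7270 + \left(4 + 1 \cdot 12 + 169\right) = 7270 + \left(4 + 12 + 169\right) = 7270 + 185 = 7455$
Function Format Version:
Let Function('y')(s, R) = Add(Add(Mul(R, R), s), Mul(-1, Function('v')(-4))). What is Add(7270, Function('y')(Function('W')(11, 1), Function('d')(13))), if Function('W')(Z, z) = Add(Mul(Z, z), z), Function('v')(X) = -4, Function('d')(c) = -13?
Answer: 7455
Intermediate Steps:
Function('W')(Z, z) = Add(z, Mul(Z, z))
Function('y')(s, R) = Add(4, s, Pow(R, 2)) (Function('y')(s, R) = Add(Add(Mul(R, R), s), Mul(-1, -4)) = Add(Add(Pow(R, 2), s), 4) = Add(Add(s, Pow(R, 2)), 4) = Add(4, s, Pow(R, 2)))
Add(7270, Function('y')(Function('W')(11, 1), Function('d')(13))) = Add(7270, Add(4, Mul(1, Add(1, 11)), Pow(-13, 2))) = Add(7270, Add(4, Mul(1, 12), 169)) = Add(7270, Add(4, 12, 169)) = Add(7270, 185) = 7455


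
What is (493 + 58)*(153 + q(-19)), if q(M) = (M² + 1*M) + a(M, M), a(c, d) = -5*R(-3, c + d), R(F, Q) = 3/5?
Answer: 271092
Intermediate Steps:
R(F, Q) = ⅗ (R(F, Q) = 3*(⅕) = ⅗)
a(c, d) = -3 (a(c, d) = -5*⅗ = -3)
q(M) = -3 + M + M² (q(M) = (M² + 1*M) - 3 = (M² + M) - 3 = (M + M²) - 3 = -3 + M + M²)
(493 + 58)*(153 + q(-19)) = (493 + 58)*(153 + (-3 - 19 + (-19)²)) = 551*(153 + (-3 - 19 + 361)) = 551*(153 + 339) = 551*492 = 271092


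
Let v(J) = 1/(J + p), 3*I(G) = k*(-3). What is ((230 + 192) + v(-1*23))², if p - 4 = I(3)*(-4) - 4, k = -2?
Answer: 171112561/961 ≈ 1.7806e+5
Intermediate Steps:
I(G) = 2 (I(G) = (-2*(-3))/3 = (⅓)*6 = 2)
p = -8 (p = 4 + (2*(-4) - 4) = 4 + (-8 - 4) = 4 - 12 = -8)
v(J) = 1/(-8 + J) (v(J) = 1/(J - 8) = 1/(-8 + J))
((230 + 192) + v(-1*23))² = ((230 + 192) + 1/(-8 - 1*23))² = (422 + 1/(-8 - 23))² = (422 + 1/(-31))² = (422 - 1/31)² = (13081/31)² = 171112561/961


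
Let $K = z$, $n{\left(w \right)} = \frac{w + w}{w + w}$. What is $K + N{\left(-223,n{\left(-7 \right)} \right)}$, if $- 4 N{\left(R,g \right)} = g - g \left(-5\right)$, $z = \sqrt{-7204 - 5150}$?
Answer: $- \frac{3}{2} + i \sqrt{12354} \approx -1.5 + 111.15 i$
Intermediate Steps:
$z = i \sqrt{12354}$ ($z = \sqrt{-12354} = i \sqrt{12354} \approx 111.15 i$)
$n{\left(w \right)} = 1$ ($n{\left(w \right)} = \frac{2 w}{2 w} = 2 w \frac{1}{2 w} = 1$)
$K = i \sqrt{12354} \approx 111.15 i$
$N{\left(R,g \right)} = - \frac{3 g}{2}$ ($N{\left(R,g \right)} = - \frac{g - g \left(-5\right)}{4} = - \frac{g - - 5 g}{4} = - \frac{g + 5 g}{4} = - \frac{6 g}{4} = - \frac{3 g}{2}$)
$K + N{\left(-223,n{\left(-7 \right)} \right)} = i \sqrt{12354} - \frac{3}{2} = - \frac{3}{2} + i \sqrt{12354}$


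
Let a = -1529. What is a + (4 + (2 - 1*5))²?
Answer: -1528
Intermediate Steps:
a + (4 + (2 - 1*5))² = -1529 + (4 + (2 - 1*5))² = -1529 + (4 + (2 - 5))² = -1529 + (4 - 3)² = -1529 + 1² = -1529 + 1 = -1528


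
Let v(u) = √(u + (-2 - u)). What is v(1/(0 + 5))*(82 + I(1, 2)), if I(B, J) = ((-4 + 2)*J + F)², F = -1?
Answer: 107*I*√2 ≈ 151.32*I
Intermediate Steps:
v(u) = I*√2 (v(u) = √(-2) = I*√2)
I(B, J) = (-1 - 2*J)² (I(B, J) = ((-4 + 2)*J - 1)² = (-2*J - 1)² = (-1 - 2*J)²)
v(1/(0 + 5))*(82 + I(1, 2)) = (I*√2)*(82 + (1 + 2*2)²) = (I*√2)*(82 + (1 + 4)²) = (I*√2)*(82 + 5²) = (I*√2)*(82 + 25) = (I*√2)*107 = 107*I*√2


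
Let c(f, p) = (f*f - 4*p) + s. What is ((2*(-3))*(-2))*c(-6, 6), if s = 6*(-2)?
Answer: 0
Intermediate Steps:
s = -12
c(f, p) = -12 + f² - 4*p (c(f, p) = (f*f - 4*p) - 12 = (f² - 4*p) - 12 = -12 + f² - 4*p)
((2*(-3))*(-2))*c(-6, 6) = ((2*(-3))*(-2))*(-12 + (-6)² - 4*6) = (-6*(-2))*(-12 + 36 - 24) = 12*0 = 0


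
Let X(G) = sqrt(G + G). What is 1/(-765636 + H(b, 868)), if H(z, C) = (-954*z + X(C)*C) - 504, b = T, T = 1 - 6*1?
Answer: -380685/289188166418 - 434*sqrt(434)/144594083209 ≈ -1.3789e-6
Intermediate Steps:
T = -5 (T = 1 - 6 = -5)
X(G) = sqrt(2)*sqrt(G) (X(G) = sqrt(2*G) = sqrt(2)*sqrt(G))
b = -5
H(z, C) = -504 - 954*z + sqrt(2)*C**(3/2) (H(z, C) = (-954*z + (sqrt(2)*sqrt(C))*C) - 504 = (-954*z + sqrt(2)*C**(3/2)) - 504 = -504 - 954*z + sqrt(2)*C**(3/2))
1/(-765636 + H(b, 868)) = 1/(-765636 + (-504 - 954*(-5) + sqrt(2)*868**(3/2))) = 1/(-765636 + (-504 + 4770 + sqrt(2)*(1736*sqrt(217)))) = 1/(-765636 + (-504 + 4770 + 1736*sqrt(434))) = 1/(-765636 + (4266 + 1736*sqrt(434))) = 1/(-761370 + 1736*sqrt(434))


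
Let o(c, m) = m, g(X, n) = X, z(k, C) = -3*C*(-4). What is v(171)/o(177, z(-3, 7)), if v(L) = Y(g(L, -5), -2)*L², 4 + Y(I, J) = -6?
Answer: -48735/14 ≈ -3481.1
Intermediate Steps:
z(k, C) = 12*C
Y(I, J) = -10 (Y(I, J) = -4 - 6 = -10)
v(L) = -10*L²
v(171)/o(177, z(-3, 7)) = (-10*171²)/((12*7)) = -10*29241/84 = -292410*1/84 = -48735/14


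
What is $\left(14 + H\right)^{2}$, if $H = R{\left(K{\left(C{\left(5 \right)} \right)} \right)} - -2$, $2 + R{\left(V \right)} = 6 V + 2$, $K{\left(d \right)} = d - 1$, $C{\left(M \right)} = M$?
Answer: $1600$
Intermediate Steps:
$K{\left(d \right)} = -1 + d$
$R{\left(V \right)} = 6 V$ ($R{\left(V \right)} = -2 + \left(6 V + 2\right) = -2 + \left(2 + 6 V\right) = 6 V$)
$H = 26$ ($H = 6 \left(-1 + 5\right) - -2 = 6 \cdot 4 + 2 = 24 + 2 = 26$)
$\left(14 + H\right)^{2} = \left(14 + 26\right)^{2} = 40^{2} = 1600$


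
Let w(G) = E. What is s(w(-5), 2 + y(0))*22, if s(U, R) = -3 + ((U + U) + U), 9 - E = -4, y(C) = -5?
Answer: 792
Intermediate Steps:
E = 13 (E = 9 - 1*(-4) = 9 + 4 = 13)
w(G) = 13
s(U, R) = -3 + 3*U (s(U, R) = -3 + (2*U + U) = -3 + 3*U)
s(w(-5), 2 + y(0))*22 = (-3 + 3*13)*22 = (-3 + 39)*22 = 36*22 = 792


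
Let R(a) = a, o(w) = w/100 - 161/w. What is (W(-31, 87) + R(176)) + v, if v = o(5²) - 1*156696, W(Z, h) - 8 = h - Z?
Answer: -15640019/100 ≈ -1.5640e+5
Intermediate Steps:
o(w) = -161/w + w/100 (o(w) = w*(1/100) - 161/w = w/100 - 161/w = -161/w + w/100)
W(Z, h) = 8 + h - Z (W(Z, h) = 8 + (h - Z) = 8 + h - Z)
v = -15670219/100 (v = (-161/(5²) + (1/100)*5²) - 1*156696 = (-161/25 + (1/100)*25) - 156696 = (-161*1/25 + ¼) - 156696 = (-161/25 + ¼) - 156696 = -619/100 - 156696 = -15670219/100 ≈ -1.5670e+5)
(W(-31, 87) + R(176)) + v = ((8 + 87 - 1*(-31)) + 176) - 15670219/100 = ((8 + 87 + 31) + 176) - 15670219/100 = (126 + 176) - 15670219/100 = 302 - 15670219/100 = -15640019/100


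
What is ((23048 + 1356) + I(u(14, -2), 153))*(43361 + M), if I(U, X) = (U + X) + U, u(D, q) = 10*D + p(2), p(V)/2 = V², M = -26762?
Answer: 412534947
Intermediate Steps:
p(V) = 2*V²
u(D, q) = 8 + 10*D (u(D, q) = 10*D + 2*2² = 10*D + 2*4 = 10*D + 8 = 8 + 10*D)
I(U, X) = X + 2*U
((23048 + 1356) + I(u(14, -2), 153))*(43361 + M) = ((23048 + 1356) + (153 + 2*(8 + 10*14)))*(43361 - 26762) = (24404 + (153 + 2*(8 + 140)))*16599 = (24404 + (153 + 2*148))*16599 = (24404 + (153 + 296))*16599 = (24404 + 449)*16599 = 24853*16599 = 412534947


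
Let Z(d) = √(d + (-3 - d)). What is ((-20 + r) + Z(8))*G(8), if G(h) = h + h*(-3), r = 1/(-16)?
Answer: 321 - 16*I*√3 ≈ 321.0 - 27.713*I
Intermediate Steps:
r = -1/16 ≈ -0.062500
G(h) = -2*h (G(h) = h - 3*h = -2*h)
Z(d) = I*√3 (Z(d) = √(-3) = I*√3)
((-20 + r) + Z(8))*G(8) = ((-20 - 1/16) + I*√3)*(-2*8) = (-321/16 + I*√3)*(-16) = 321 - 16*I*√3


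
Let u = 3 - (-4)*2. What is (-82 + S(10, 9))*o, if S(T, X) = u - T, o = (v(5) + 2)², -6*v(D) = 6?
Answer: -81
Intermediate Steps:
v(D) = -1 (v(D) = -⅙*6 = -1)
u = 11 (u = 3 - 1*(-8) = 3 + 8 = 11)
o = 1 (o = (-1 + 2)² = 1² = 1)
S(T, X) = 11 - T
(-82 + S(10, 9))*o = (-82 + (11 - 1*10))*1 = (-82 + (11 - 10))*1 = (-82 + 1)*1 = -81*1 = -81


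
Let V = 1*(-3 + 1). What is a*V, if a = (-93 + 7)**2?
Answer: -14792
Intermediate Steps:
a = 7396 (a = (-86)**2 = 7396)
V = -2 (V = 1*(-2) = -2)
a*V = 7396*(-2) = -14792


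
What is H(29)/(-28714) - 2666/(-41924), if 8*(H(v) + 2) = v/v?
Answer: 153260263/2407611472 ≈ 0.063657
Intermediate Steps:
H(v) = -15/8 (H(v) = -2 + (v/v)/8 = -2 + (⅛)*1 = -2 + ⅛ = -15/8)
H(29)/(-28714) - 2666/(-41924) = -15/8/(-28714) - 2666/(-41924) = -15/8*(-1/28714) - 2666*(-1/41924) = 15/229712 + 1333/20962 = 153260263/2407611472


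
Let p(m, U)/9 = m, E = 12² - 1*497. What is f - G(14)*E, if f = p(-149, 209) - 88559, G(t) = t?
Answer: -84958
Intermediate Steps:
E = -353 (E = 144 - 497 = -353)
p(m, U) = 9*m
f = -89900 (f = 9*(-149) - 88559 = -1341 - 88559 = -89900)
f - G(14)*E = -89900 - 14*(-353) = -89900 - 1*(-4942) = -89900 + 4942 = -84958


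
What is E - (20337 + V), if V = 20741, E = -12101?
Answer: -53179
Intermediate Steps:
E - (20337 + V) = -12101 - (20337 + 20741) = -12101 - 1*41078 = -12101 - 41078 = -53179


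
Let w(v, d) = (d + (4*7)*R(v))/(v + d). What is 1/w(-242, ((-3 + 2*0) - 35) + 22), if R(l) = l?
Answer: 43/1132 ≈ 0.037986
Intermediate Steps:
w(v, d) = (d + 28*v)/(d + v) (w(v, d) = (d + (4*7)*v)/(v + d) = (d + 28*v)/(d + v))
1/w(-242, ((-3 + 2*0) - 35) + 22) = 1/(((((-3 + 2*0) - 35) + 22) + 28*(-242))/((((-3 + 2*0) - 35) + 22) - 242)) = 1/(((((-3 + 0) - 35) + 22) - 6776)/((((-3 + 0) - 35) + 22) - 242)) = 1/((((-3 - 35) + 22) - 6776)/(((-3 - 35) + 22) - 242)) = 1/(((-38 + 22) - 6776)/((-38 + 22) - 242)) = 1/((-16 - 6776)/(-16 - 242)) = 1/(-6792/(-258)) = 1/(-1/258*(-6792)) = 1/(1132/43) = 43/1132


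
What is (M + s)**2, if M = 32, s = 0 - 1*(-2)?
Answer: 1156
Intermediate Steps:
s = 2 (s = 0 + 2 = 2)
(M + s)**2 = (32 + 2)**2 = 34**2 = 1156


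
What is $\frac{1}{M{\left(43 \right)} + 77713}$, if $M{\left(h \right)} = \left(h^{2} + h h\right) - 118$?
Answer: $\frac{1}{81293} \approx 1.2301 \cdot 10^{-5}$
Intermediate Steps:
$M{\left(h \right)} = -118 + 2 h^{2}$ ($M{\left(h \right)} = \left(h^{2} + h^{2}\right) - 118 = 2 h^{2} - 118 = -118 + 2 h^{2}$)
$\frac{1}{M{\left(43 \right)} + 77713} = \frac{1}{\left(-118 + 2 \cdot 43^{2}\right) + 77713} = \frac{1}{\left(-118 + 2 \cdot 1849\right) + 77713} = \frac{1}{\left(-118 + 3698\right) + 77713} = \frac{1}{3580 + 77713} = \frac{1}{81293}$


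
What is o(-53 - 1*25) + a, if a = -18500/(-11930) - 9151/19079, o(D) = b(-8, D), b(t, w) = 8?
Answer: 206468983/22761247 ≈ 9.0711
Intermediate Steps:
o(D) = 8
a = 24379007/22761247 (a = -18500*(-1/11930) - 9151*1/19079 = 1850/1193 - 9151/19079 = 24379007/22761247 ≈ 1.0711)
o(-53 - 1*25) + a = 8 + 24379007/22761247 = 206468983/22761247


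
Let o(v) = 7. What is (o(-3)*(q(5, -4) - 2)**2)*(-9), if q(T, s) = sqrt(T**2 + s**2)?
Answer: -2835 + 252*sqrt(41) ≈ -1221.4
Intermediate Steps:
(o(-3)*(q(5, -4) - 2)**2)*(-9) = (7*(sqrt(5**2 + (-4)**2) - 2)**2)*(-9) = (7*(sqrt(25 + 16) - 2)**2)*(-9) = (7*(sqrt(41) - 2)**2)*(-9) = (7*(-2 + sqrt(41))**2)*(-9) = -63*(-2 + sqrt(41))**2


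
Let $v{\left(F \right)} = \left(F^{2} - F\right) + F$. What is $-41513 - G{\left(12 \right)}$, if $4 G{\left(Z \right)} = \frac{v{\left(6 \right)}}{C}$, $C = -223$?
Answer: $- \frac{9257390}{223} \approx -41513.0$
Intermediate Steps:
$v{\left(F \right)} = F^{2}$
$G{\left(Z \right)} = - \frac{9}{223}$ ($G{\left(Z \right)} = \frac{6^{2} \frac{1}{-223}}{4} = \frac{36 \left(- \frac{1}{223}\right)}{4} = \frac{1}{4} \left(- \frac{36}{223}\right) = - \frac{9}{223}$)
$-41513 - G{\left(12 \right)} = -41513 - - \frac{9}{223} = -41513 + \frac{9}{223} = - \frac{9257390}{223}$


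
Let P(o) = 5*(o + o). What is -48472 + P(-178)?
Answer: -50252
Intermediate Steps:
P(o) = 10*o (P(o) = 5*(2*o) = 10*o)
-48472 + P(-178) = -48472 + 10*(-178) = -48472 - 1780 = -50252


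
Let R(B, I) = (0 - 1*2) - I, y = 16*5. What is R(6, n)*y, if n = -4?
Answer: 160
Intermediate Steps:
y = 80
R(B, I) = -2 - I (R(B, I) = (0 - 2) - I = -2 - I)
R(6, n)*y = (-2 - 1*(-4))*80 = (-2 + 4)*80 = 2*80 = 160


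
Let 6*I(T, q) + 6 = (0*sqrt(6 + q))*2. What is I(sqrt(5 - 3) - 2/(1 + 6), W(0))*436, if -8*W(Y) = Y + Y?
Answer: -436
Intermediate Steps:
W(Y) = -Y/4 (W(Y) = -(Y + Y)/8 = -Y/4)
I(T, q) = -1 (I(T, q) = -1 + ((0*sqrt(6 + q))*2)/6 = -1 + (0*2)/6 = -1 + (1/6)*0 = -1 + 0 = -1)
I(sqrt(5 - 3) - 2/(1 + 6), W(0))*436 = -1*436 = -436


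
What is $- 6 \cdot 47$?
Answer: $-282$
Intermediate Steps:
$- 6 \cdot 47 = \left(-1\right) 282 = -282$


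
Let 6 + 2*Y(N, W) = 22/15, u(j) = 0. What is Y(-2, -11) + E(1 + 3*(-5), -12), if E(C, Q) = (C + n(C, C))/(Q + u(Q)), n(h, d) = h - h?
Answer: -11/10 ≈ -1.1000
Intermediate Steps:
n(h, d) = 0
E(C, Q) = C/Q (E(C, Q) = (C + 0)/(Q + 0) = C/Q)
Y(N, W) = -34/15 (Y(N, W) = -3 + (22/15)/2 = -3 + (22*(1/15))/2 = -3 + (½)*(22/15) = -3 + 11/15 = -34/15)
Y(-2, -11) + E(1 + 3*(-5), -12) = -34/15 + (1 + 3*(-5))/(-12) = -34/15 + (1 - 15)*(-1/12) = -34/15 - 14*(-1/12) = -34/15 + 7/6 = -11/10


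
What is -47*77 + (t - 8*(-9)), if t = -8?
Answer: -3555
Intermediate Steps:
-47*77 + (t - 8*(-9)) = -47*77 + (-8 - 8*(-9)) = -3619 + (-8 + 72) = -3619 + 64 = -3555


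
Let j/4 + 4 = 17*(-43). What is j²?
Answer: 8643600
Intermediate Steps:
j = -2940 (j = -16 + 4*(17*(-43)) = -16 + 4*(-731) = -16 - 2924 = -2940)
j² = (-2940)² = 8643600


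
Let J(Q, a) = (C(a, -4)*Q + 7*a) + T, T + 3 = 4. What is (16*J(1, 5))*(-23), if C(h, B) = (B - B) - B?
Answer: -14720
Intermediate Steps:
T = 1 (T = -3 + 4 = 1)
C(h, B) = -B (C(h, B) = 0 - B = -B)
J(Q, a) = 1 + 4*Q + 7*a (J(Q, a) = ((-1*(-4))*Q + 7*a) + 1 = (4*Q + 7*a) + 1 = 1 + 4*Q + 7*a)
(16*J(1, 5))*(-23) = (16*(1 + 4*1 + 7*5))*(-23) = (16*(1 + 4 + 35))*(-23) = (16*40)*(-23) = 640*(-23) = -14720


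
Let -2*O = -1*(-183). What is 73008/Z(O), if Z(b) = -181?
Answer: -73008/181 ≈ -403.36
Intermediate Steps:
O = -183/2 (O = -(-1)*(-183)/2 = -½*183 = -183/2 ≈ -91.500)
73008/Z(O) = 73008/(-181) = 73008*(-1/181) = -73008/181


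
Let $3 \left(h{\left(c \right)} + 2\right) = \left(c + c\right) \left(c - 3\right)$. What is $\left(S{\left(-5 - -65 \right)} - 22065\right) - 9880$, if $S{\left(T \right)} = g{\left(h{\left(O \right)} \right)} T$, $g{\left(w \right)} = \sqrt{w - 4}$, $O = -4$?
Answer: $-31945 + 20 \sqrt{114} \approx -31731.0$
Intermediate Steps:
$h{\left(c \right)} = -2 + \frac{2 c \left(-3 + c\right)}{3}$ ($h{\left(c \right)} = -2 + \frac{\left(c + c\right) \left(c - 3\right)}{3} = -2 + \frac{2 c \left(-3 + c\right)}{3}$)
$g{\left(w \right)} = \sqrt{-4 + w}$
$S{\left(T \right)} = \frac{T \sqrt{114}}{3}$ ($S{\left(T \right)} = \sqrt{-4 - \left(-6 - \frac{32}{3}\right)} T = \sqrt{-4 + \left(-2 + 8 + \frac{2}{3} \cdot 16\right)} T = \sqrt{-4 + \left(-2 + 8 + \frac{32}{3}\right)} T = \sqrt{-4 + \frac{50}{3}} T = \sqrt{\frac{38}{3}} T = \frac{\sqrt{114}}{3} T = \frac{T \sqrt{114}}{3}$)
$\left(S{\left(-5 - -65 \right)} - 22065\right) - 9880 = \left(\frac{\left(-5 - -65\right) \sqrt{114}}{3} - 22065\right) - 9880 = \left(\frac{\left(-5 + 65\right) \sqrt{114}}{3} - 22065\right) - 9880 = \left(\frac{1}{3} \cdot 60 \sqrt{114} - 22065\right) - 9880 = \left(20 \sqrt{114} - 22065\right) - 9880 = \left(-22065 + 20 \sqrt{114}\right) - 9880 = -31945 + 20 \sqrt{114}$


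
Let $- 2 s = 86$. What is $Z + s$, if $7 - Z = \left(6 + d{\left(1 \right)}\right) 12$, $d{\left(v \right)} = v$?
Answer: $-120$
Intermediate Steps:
$s = -43$ ($s = \left(- \frac{1}{2}\right) 86 = -43$)
$Z = -77$ ($Z = 7 - \left(6 + 1\right) 12 = 7 - 7 \cdot 12 = 7 - 84 = -77$)
$Z + s = -77 - 43 = -120$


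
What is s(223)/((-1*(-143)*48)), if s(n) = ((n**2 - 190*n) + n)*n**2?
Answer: 188522639/3432 ≈ 54931.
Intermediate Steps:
s(n) = n**2*(n**2 - 189*n) (s(n) = (n**2 - 189*n)*n**2 = n**2*(n**2 - 189*n))
s(223)/((-1*(-143)*48)) = (223**3*(-189 + 223))/((-1*(-143)*48)) = (11089567*34)/((143*48)) = 377045278/6864 = 377045278*(1/6864) = 188522639/3432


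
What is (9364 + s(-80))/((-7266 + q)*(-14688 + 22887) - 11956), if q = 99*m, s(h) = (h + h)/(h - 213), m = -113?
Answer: -2743812/44333274179 ≈ -6.1891e-5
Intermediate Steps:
s(h) = 2*h/(-213 + h) (s(h) = (2*h)/(-213 + h) = 2*h/(-213 + h))
q = -11187 (q = 99*(-113) = -11187)
(9364 + s(-80))/((-7266 + q)*(-14688 + 22887) - 11956) = (9364 + 2*(-80)/(-213 - 80))/((-7266 - 11187)*(-14688 + 22887) - 11956) = (9364 + 2*(-80)/(-293))/(-18453*8199 - 11956) = (9364 + 2*(-80)*(-1/293))/(-151296147 - 11956) = (9364 + 160/293)/(-151308103) = (2743812/293)*(-1/151308103) = -2743812/44333274179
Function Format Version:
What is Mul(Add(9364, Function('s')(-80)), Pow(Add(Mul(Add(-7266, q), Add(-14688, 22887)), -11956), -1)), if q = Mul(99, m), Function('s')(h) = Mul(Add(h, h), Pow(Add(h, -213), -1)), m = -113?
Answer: Rational(-2743812, 44333274179) ≈ -6.1891e-5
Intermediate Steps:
Function('s')(h) = Mul(2, h, Pow(Add(-213, h), -1)) (Function('s')(h) = Mul(Mul(2, h), Pow(Add(-213, h), -1)) = Mul(2, h, Pow(Add(-213, h), -1)))
q = -11187 (q = Mul(99, -113) = -11187)
Mul(Add(9364, Function('s')(-80)), Pow(Add(Mul(Add(-7266, q), Add(-14688, 22887)), -11956), -1)) = Mul(Add(9364, Mul(2, -80, Pow(Add(-213, -80), -1))), Pow(Add(Mul(Add(-7266, -11187), Add(-14688, 22887)), -11956), -1)) = Mul(Add(9364, Mul(2, -80, Pow(-293, -1))), Pow(Add(Mul(-18453, 8199), -11956), -1)) = Mul(Add(9364, Mul(2, -80, Rational(-1, 293))), Pow(Add(-151296147, -11956), -1)) = Mul(Add(9364, Rational(160, 293)), Pow(-151308103, -1)) = Mul(Rational(2743812, 293), Rational(-1, 151308103)) = Rational(-2743812, 44333274179)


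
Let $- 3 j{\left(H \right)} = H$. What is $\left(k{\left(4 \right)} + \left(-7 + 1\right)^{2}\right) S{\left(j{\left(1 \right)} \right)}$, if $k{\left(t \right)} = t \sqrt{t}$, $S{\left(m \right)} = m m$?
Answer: $\frac{44}{9} \approx 4.8889$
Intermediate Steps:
$j{\left(H \right)} = - \frac{H}{3}$
$S{\left(m \right)} = m^{2}$
$k{\left(t \right)} = t^{\frac{3}{2}}$
$\left(k{\left(4 \right)} + \left(-7 + 1\right)^{2}\right) S{\left(j{\left(1 \right)} \right)} = \left(4^{\frac{3}{2}} + \left(-7 + 1\right)^{2}\right) \left(\left(- \frac{1}{3}\right) 1\right)^{2} = \left(8 + \left(-6\right)^{2}\right) \left(- \frac{1}{3}\right)^{2} = \left(8 + 36\right) \frac{1}{9} = 44 \cdot \frac{1}{9} = \frac{44}{9}$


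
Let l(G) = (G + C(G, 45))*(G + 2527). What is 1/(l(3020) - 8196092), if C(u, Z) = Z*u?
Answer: 1/762393148 ≈ 1.3117e-9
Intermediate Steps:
l(G) = 46*G*(2527 + G) (l(G) = (G + 45*G)*(G + 2527) = (46*G)*(2527 + G) = 46*G*(2527 + G))
1/(l(3020) - 8196092) = 1/(46*3020*(2527 + 3020) - 8196092) = 1/(46*3020*5547 - 8196092) = 1/(770589240 - 8196092) = 1/762393148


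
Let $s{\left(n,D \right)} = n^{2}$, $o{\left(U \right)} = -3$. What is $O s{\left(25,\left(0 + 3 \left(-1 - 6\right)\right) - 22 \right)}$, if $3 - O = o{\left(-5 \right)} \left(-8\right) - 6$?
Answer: $-9375$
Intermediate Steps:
$O = -15$ ($O = 3 - \left(\left(-3\right) \left(-8\right) - 6\right) = 3 - \left(24 - 6\right) = 3 - 18 = -15$)
$O s{\left(25,\left(0 + 3 \left(-1 - 6\right)\right) - 22 \right)} = - 15 \cdot 25^{2} = \left(-15\right) 625 = -9375$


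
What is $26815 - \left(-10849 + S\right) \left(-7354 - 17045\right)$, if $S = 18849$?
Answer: $195218815$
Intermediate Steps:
$26815 - \left(-10849 + S\right) \left(-7354 - 17045\right) = 26815 - \left(-10849 + 18849\right) \left(-7354 - 17045\right) = 26815 - 8000 \left(-24399\right) = 26815 - -195192000 = 26815 + 195192000 = 195218815$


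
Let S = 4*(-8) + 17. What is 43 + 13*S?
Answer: -152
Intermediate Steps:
S = -15 (S = -32 + 17 = -15)
43 + 13*S = 43 + 13*(-15) = 43 - 195 = -152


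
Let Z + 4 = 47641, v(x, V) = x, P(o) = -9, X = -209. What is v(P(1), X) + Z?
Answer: 47628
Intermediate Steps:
Z = 47637 (Z = -4 + 47641 = 47637)
v(P(1), X) + Z = -9 + 47637 = 47628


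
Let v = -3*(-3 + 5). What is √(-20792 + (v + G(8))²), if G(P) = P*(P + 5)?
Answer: 2*I*√2797 ≈ 105.77*I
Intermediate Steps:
v = -6 (v = -3*2 = -6)
G(P) = P*(5 + P)
√(-20792 + (v + G(8))²) = √(-20792 + (-6 + 8*(5 + 8))²) = √(-20792 + (-6 + 8*13)²) = √(-20792 + (-6 + 104)²) = √(-20792 + 98²) = √(-20792 + 9604) = √(-11188) = 2*I*√2797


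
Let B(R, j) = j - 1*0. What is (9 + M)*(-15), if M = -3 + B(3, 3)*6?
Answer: -360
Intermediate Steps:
B(R, j) = j (B(R, j) = j + 0 = j)
M = 15 (M = -3 + 3*6 = -3 + 18 = 15)
(9 + M)*(-15) = (9 + 15)*(-15) = 24*(-15) = -360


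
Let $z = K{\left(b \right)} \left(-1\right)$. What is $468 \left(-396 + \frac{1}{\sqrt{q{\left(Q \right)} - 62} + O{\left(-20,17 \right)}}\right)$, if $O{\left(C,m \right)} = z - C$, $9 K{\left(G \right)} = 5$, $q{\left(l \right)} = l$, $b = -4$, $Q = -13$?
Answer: $\frac{4212 \left(- 1980 \sqrt{3} + 7699 i\right)}{5 \left(- 35 i + 9 \sqrt{3}\right)} \approx -1.8531 \cdot 10^{5} - 8.9453 i$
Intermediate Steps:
$K{\left(G \right)} = \frac{5}{9}$ ($K{\left(G \right)} = \frac{1}{9} \cdot 5 = \frac{5}{9}$)
$z = - \frac{5}{9}$ ($z = \frac{5}{9} \left(-1\right) = - \frac{5}{9} \approx -0.55556$)
$O{\left(C,m \right)} = - \frac{5}{9} - C$
$468 \left(-396 + \frac{1}{\sqrt{q{\left(Q \right)} - 62} + O{\left(-20,17 \right)}}\right) = 468 \left(-396 + \frac{1}{\sqrt{-13 - 62} - - \frac{175}{9}}\right) = 468 \left(-396 + \frac{1}{\sqrt{-75} + \left(- \frac{5}{9} + 20\right)}\right) = 468 \left(-396 + \frac{1}{5 i \sqrt{3} + \frac{175}{9}}\right) = 468 \left(-396 + \frac{1}{\frac{175}{9} + 5 i \sqrt{3}}\right) = -185328 + \frac{468}{\frac{175}{9} + 5 i \sqrt{3}}$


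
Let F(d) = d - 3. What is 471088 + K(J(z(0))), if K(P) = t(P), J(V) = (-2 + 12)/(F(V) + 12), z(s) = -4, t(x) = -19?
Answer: 471069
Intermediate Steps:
F(d) = -3 + d
J(V) = 10/(9 + V) (J(V) = (-2 + 12)/((-3 + V) + 12) = 10/(9 + V))
K(P) = -19
471088 + K(J(z(0))) = 471088 - 19 = 471069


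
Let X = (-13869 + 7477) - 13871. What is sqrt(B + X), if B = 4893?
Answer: I*sqrt(15370) ≈ 123.98*I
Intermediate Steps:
X = -20263 (X = -6392 - 13871 = -20263)
sqrt(B + X) = sqrt(4893 - 20263) = sqrt(-15370) = I*sqrt(15370)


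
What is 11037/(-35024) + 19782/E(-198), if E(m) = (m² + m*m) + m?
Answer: -860399/13834480 ≈ -0.062192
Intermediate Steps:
E(m) = m + 2*m² (E(m) = (m² + m²) + m = 2*m² + m = m + 2*m²)
11037/(-35024) + 19782/E(-198) = 11037/(-35024) + 19782/((-198*(1 + 2*(-198)))) = 11037*(-1/35024) + 19782/((-198*(1 - 396))) = -11037/35024 + 19782/((-198*(-395))) = -11037/35024 + 19782/78210 = -11037/35024 + 19782*(1/78210) = -11037/35024 + 1099/4345 = -860399/13834480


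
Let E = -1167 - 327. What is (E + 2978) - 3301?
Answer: -1817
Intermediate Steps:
E = -1494
(E + 2978) - 3301 = (-1494 + 2978) - 3301 = 1484 - 3301 = -1817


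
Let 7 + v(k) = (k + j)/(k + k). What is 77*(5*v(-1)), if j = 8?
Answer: -8085/2 ≈ -4042.5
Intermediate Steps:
v(k) = -7 + (8 + k)/(2*k) (v(k) = -7 + (k + 8)/(k + k) = -7 + (8 + k)/((2*k)) = -7 + (8 + k)*(1/(2*k)) = -7 + (8 + k)/(2*k))
77*(5*v(-1)) = 77*(5*(-13/2 + 4/(-1))) = 77*(5*(-13/2 + 4*(-1))) = 77*(5*(-13/2 - 4)) = 77*(5*(-21/2)) = 77*(-105/2) = -8085/2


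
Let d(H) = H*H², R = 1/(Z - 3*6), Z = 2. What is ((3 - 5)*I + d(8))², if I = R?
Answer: 16785409/64 ≈ 2.6227e+5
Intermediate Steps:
R = -1/16 (R = 1/(2 - 3*6) = 1/(2 - 18) = 1/(-16) = -1/16 ≈ -0.062500)
I = -1/16 ≈ -0.062500
d(H) = H³
((3 - 5)*I + d(8))² = ((3 - 5)*(-1/16) + 8³)² = (-2*(-1/16) + 512)² = (⅛ + 512)² = (4097/8)² = 16785409/64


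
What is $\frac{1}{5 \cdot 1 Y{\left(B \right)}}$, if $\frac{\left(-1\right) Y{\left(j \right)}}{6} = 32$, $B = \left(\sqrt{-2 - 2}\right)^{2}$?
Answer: $- \frac{1}{960} \approx -0.0010417$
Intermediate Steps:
$B = -4$ ($B = \left(\sqrt{-4}\right)^{2} = \left(2 i\right)^{2} = -4$)
$Y{\left(j \right)} = -192$ ($Y{\left(j \right)} = \left(-6\right) 32 = -192$)
$\frac{1}{5 \cdot 1 Y{\left(B \right)}} = \frac{1}{5 \cdot 1 \left(-192\right)} = \frac{1}{5 \left(-192\right)} = \frac{1}{-960} = - \frac{1}{960}$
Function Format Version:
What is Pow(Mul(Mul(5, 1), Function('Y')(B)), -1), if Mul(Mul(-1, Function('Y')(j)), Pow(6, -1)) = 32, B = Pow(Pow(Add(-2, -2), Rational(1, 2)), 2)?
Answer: Rational(-1, 960) ≈ -0.0010417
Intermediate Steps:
B = -4 (B = Pow(Pow(-4, Rational(1, 2)), 2) = Pow(Mul(2, I), 2) = -4)
Function('Y')(j) = -192 (Function('Y')(j) = Mul(-6, 32) = -192)
Pow(Mul(Mul(5, 1), Function('Y')(B)), -1) = Pow(Mul(Mul(5, 1), -192), -1) = Pow(Mul(5, -192), -1) = Pow(-960, -1) = Rational(-1, 960)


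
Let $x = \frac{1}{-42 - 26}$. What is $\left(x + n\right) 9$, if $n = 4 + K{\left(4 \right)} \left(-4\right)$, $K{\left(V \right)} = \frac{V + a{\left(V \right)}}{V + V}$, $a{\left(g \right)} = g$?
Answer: $- \frac{9}{68} \approx -0.13235$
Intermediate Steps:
$x = - \frac{1}{68}$ ($x = \frac{1}{-68} = - \frac{1}{68} \approx -0.014706$)
$K{\left(V \right)} = 1$ ($K{\left(V \right)} = \frac{V + V}{V + V} = \frac{2 V}{2 V} = 2 V \frac{1}{2 V} = 1$)
$n = 0$ ($n = 4 + 1 \left(-4\right) = 4 - 4 = 0$)
$\left(x + n\right) 9 = \left(- \frac{1}{68} + 0\right) 9 = \left(- \frac{1}{68}\right) 9 = - \frac{9}{68}$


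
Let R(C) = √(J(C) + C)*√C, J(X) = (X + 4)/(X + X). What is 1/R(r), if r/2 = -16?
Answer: -√1010/1010 ≈ -0.031466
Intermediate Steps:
J(X) = (4 + X)/(2*X) (J(X) = (4 + X)/((2*X)) = (4 + X)*(1/(2*X)) = (4 + X)/(2*X))
r = -32 (r = 2*(-16) = -32)
R(C) = √C*√(C + (4 + C)/(2*C)) (R(C) = √((4 + C)/(2*C) + C)*√C = √(C + (4 + C)/(2*C))*√C = √C*√(C + (4 + C)/(2*C)))
1/R(r) = 1/(√2*√(-32)*√(1 + 2*(-32) + 4/(-32))/2) = 1/(√2*(4*I*√2)*√(1 - 64 + 4*(-1/32))/2) = 1/(√2*(4*I*√2)*√(1 - 64 - ⅛)/2) = 1/(√2*(4*I*√2)*√(-505/8)/2) = 1/(√2*(4*I*√2)*(I*√1010/4)/2) = 1/(-√1010) = -√1010/1010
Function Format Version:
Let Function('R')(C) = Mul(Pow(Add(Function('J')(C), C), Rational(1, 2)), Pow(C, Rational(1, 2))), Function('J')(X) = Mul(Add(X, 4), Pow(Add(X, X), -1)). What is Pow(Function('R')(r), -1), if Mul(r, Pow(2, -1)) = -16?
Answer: Mul(Rational(-1, 1010), Pow(1010, Rational(1, 2))) ≈ -0.031466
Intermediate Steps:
Function('J')(X) = Mul(Rational(1, 2), Pow(X, -1), Add(4, X)) (Function('J')(X) = Mul(Add(4, X), Pow(Mul(2, X), -1)) = Mul(Add(4, X), Mul(Rational(1, 2), Pow(X, -1))) = Mul(Rational(1, 2), Pow(X, -1), Add(4, X)))
r = -32 (r = Mul(2, -16) = -32)
Function('R')(C) = Mul(Pow(C, Rational(1, 2)), Pow(Add(C, Mul(Rational(1, 2), Pow(C, -1), Add(4, C))), Rational(1, 2))) (Function('R')(C) = Mul(Pow(Add(Mul(Rational(1, 2), Pow(C, -1), Add(4, C)), C), Rational(1, 2)), Pow(C, Rational(1, 2))) = Mul(Pow(Add(C, Mul(Rational(1, 2), Pow(C, -1), Add(4, C))), Rational(1, 2)), Pow(C, Rational(1, 2))) = Mul(Pow(C, Rational(1, 2)), Pow(Add(C, Mul(Rational(1, 2), Pow(C, -1), Add(4, C))), Rational(1, 2))))
Pow(Function('R')(r), -1) = Pow(Mul(Rational(1, 2), Pow(2, Rational(1, 2)), Pow(-32, Rational(1, 2)), Pow(Add(1, Mul(2, -32), Mul(4, Pow(-32, -1))), Rational(1, 2))), -1) = Pow(Mul(Rational(1, 2), Pow(2, Rational(1, 2)), Mul(4, I, Pow(2, Rational(1, 2))), Pow(Add(1, -64, Mul(4, Rational(-1, 32))), Rational(1, 2))), -1) = Pow(Mul(Rational(1, 2), Pow(2, Rational(1, 2)), Mul(4, I, Pow(2, Rational(1, 2))), Pow(Add(1, -64, Rational(-1, 8)), Rational(1, 2))), -1) = Pow(Mul(Rational(1, 2), Pow(2, Rational(1, 2)), Mul(4, I, Pow(2, Rational(1, 2))), Pow(Rational(-505, 8), Rational(1, 2))), -1) = Pow(Mul(Rational(1, 2), Pow(2, Rational(1, 2)), Mul(4, I, Pow(2, Rational(1, 2))), Mul(Rational(1, 4), I, Pow(1010, Rational(1, 2)))), -1) = Pow(Mul(-1, Pow(1010, Rational(1, 2))), -1) = Mul(Rational(-1, 1010), Pow(1010, Rational(1, 2)))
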